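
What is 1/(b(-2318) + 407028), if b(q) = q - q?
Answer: 1/407028 ≈ 2.4568e-6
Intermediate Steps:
b(q) = 0
1/(b(-2318) + 407028) = 1/(0 + 407028) = 1/407028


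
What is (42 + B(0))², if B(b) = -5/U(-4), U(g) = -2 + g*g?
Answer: 339889/196 ≈ 1734.1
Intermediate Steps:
U(g) = -2 + g²
B(b) = -5/14 (B(b) = -5/(-2 + (-4)²) = -5/(-2 + 16) = -5/14)
(42 + B(0))² = (42 - 5/14)² = (583/14)² = 339889/196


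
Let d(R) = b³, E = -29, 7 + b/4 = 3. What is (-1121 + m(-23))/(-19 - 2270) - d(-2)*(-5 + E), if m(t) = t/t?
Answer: -45539168/327 ≈ -1.3926e+5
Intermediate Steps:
b = -16 (b = -28 + 4*3 = -28 + 12 = -16)
m(t) = 1
d(R) = -4096 (d(R) = (-16)³ = -4096)
(-1121 + m(-23))/(-19 - 2270) - d(-2)*(-5 + E) = (-1121 + 1)/(-19 - 2270) - (-4096)*(-5 - 29) = -1120/(-2289) - (-4096)*(-34) = -1120*(-1/2289) - 1*139264 = 160/327 - 139264 = -45539168/327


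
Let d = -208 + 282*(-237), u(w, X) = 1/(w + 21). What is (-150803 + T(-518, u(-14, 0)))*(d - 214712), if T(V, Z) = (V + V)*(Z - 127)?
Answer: 5460110766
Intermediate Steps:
u(w, X) = 1/(21 + w)
T(V, Z) = 2*V*(-127 + Z) (T(V, Z) = (2*V)*(-127 + Z) = 2*V*(-127 + Z))
d = -67042 (d = -208 - 66834 = -67042)
(-150803 + T(-518, u(-14, 0)))*(d - 214712) = (-150803 + 2*(-518)*(-127 + 1/(21 - 14)))*(-67042 - 214712) = (-150803 + 2*(-518)*(-127 + 1/7))*(-281754) = (-150803 + 2*(-518)*(-127 + ⅐))*(-281754) = (-150803 + 2*(-518)*(-888/7))*(-281754) = (-150803 + 131424)*(-281754) = -19379*(-281754) = 5460110766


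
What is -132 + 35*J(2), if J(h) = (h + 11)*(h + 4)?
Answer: 2598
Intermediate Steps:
J(h) = (4 + h)*(11 + h) (J(h) = (11 + h)*(4 + h) = (4 + h)*(11 + h))
-132 + 35*J(2) = -132 + 35*(44 + 2² + 15*2) = -132 + 35*(44 + 4 + 30) = -132 + 35*78 = -132 + 2730 = 2598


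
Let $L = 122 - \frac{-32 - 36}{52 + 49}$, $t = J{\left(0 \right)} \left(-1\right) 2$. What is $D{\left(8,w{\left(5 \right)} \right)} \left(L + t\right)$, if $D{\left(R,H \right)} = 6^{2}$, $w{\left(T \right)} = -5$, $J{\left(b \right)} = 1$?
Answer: $\frac{438768}{101} \approx 4344.2$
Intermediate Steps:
$t = -2$ ($t = 1 \left(-1\right) 2 = \left(-1\right) 2 = -2$)
$D{\left(R,H \right)} = 36$
$L = \frac{12390}{101}$ ($L = 122 - - \frac{68}{101} = 122 + \frac{68}{101} = \frac{12390}{101} \approx 122.67$)
$D{\left(8,w{\left(5 \right)} \right)} \left(L + t\right) = 36 \left(\frac{12390}{101} - 2\right) = 36 \cdot \frac{12188}{101} = \frac{438768}{101}$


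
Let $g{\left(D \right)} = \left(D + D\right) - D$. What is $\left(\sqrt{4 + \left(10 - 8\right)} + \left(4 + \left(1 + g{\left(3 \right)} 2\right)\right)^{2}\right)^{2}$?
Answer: $\left(121 + \sqrt{6}\right)^{2} \approx 15240.0$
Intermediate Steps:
$g{\left(D \right)} = D$ ($g{\left(D \right)} = 2 D - D = D$)
$\left(\sqrt{4 + \left(10 - 8\right)} + \left(4 + \left(1 + g{\left(3 \right)} 2\right)\right)^{2}\right)^{2} = \left(\sqrt{4 + \left(10 - 8\right)} + \left(4 + \left(1 + 3 \cdot 2\right)\right)^{2}\right)^{2} = \left(\sqrt{4 + 2} + \left(4 + \left(1 + 6\right)\right)^{2}\right)^{2} = \left(\sqrt{6} + \left(4 + 7\right)^{2}\right)^{2} = \left(\sqrt{6} + 11^{2}\right)^{2} = \left(\sqrt{6} + 121\right)^{2} = \left(121 + \sqrt{6}\right)^{2}$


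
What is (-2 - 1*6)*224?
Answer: -1792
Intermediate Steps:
(-2 - 1*6)*224 = (-2 - 6)*224 = -8*224 = -1792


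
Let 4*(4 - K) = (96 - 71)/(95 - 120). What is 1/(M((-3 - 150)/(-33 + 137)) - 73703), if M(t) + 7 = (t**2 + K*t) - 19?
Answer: -10816/797497081 ≈ -1.3562e-5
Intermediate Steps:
K = 17/4 (K = 4 - (96 - 71)/(4*(95 - 120)) = 4 - 25/(4*(-25)) = 4 - 25*(-1)/(4*25) = 4 - 1/4*(-1) = 4 + 1/4 = 17/4 ≈ 4.2500)
M(t) = -26 + t**2 + 17*t/4 (M(t) = -7 + ((t**2 + 17*t/4) - 19) = -7 + (-19 + t**2 + 17*t/4) = -26 + t**2 + 17*t/4)
1/(M((-3 - 150)/(-33 + 137)) - 73703) = 1/((-26 + ((-3 - 150)/(-33 + 137))**2 + 17*((-3 - 150)/(-33 + 137))/4) - 73703) = 1/((-26 + (-153/104)**2 + 17*(-153/104)/4) - 73703) = 1/((-26 + (-153*1/104)**2 + 17*(-153*1/104)/4) - 73703) = 1/((-26 + (-153/104)**2 + (17/4)*(-153/104)) - 73703) = 1/((-26 + 23409/10816 - 2601/416) - 73703) = 1/(-325433/10816 - 73703) = 1/(-797497081/10816) = -10816/797497081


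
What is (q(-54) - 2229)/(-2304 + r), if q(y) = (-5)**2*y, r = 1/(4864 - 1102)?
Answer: 13464198/8667647 ≈ 1.5534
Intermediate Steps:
r = 1/3762 ≈ 0.00026582
q(y) = 25*y
(q(-54) - 2229)/(-2304 + r) = (25*(-54) - 2229)/(-2304 + 1/3762) = (-1350 - 2229)/(-8667647/3762) = -3579*(-3762/8667647) = 13464198/8667647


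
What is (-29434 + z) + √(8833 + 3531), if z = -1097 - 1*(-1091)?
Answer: -29440 + 2*√3091 ≈ -29329.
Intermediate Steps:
z = -6 (z = -1097 + 1091 = -6)
(-29434 + z) + √(8833 + 3531) = (-29434 - 6) + √(8833 + 3531) = -29440 + √12364 = -29440 + 2*√3091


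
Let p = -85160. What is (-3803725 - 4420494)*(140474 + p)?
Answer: -454914449766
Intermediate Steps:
(-3803725 - 4420494)*(140474 + p) = (-3803725 - 4420494)*(140474 - 85160) = -8224219*55314 = -454914449766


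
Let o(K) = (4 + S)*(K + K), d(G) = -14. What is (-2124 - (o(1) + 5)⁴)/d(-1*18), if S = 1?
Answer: 52749/14 ≈ 3767.8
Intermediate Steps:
o(K) = 10*K (o(K) = (4 + 1)*(K + K) = 5*(2*K) = 10*K)
(-2124 - (o(1) + 5)⁴)/d(-1*18) = (-2124 - (10*1 + 5)⁴)/(-14) = (-2124 - (10 + 5)⁴)*(-1/14) = (-2124 - 1*15⁴)*(-1/14) = (-2124 - 1*50625)*(-1/14) = (-2124 - 50625)*(-1/14) = -52749*(-1/14) = 52749/14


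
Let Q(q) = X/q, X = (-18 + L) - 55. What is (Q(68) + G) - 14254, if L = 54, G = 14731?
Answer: 32417/68 ≈ 476.72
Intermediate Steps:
X = -19 (X = (-18 + 54) - 55 = 36 - 55 = -19)
Q(q) = -19/q
(Q(68) + G) - 14254 = (-19/68 + 14731) - 14254 = 1001689/68 - 14254 = 32417/68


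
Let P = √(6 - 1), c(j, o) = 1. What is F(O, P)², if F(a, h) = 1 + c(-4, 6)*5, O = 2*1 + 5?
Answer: 36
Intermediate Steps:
O = 7 (O = 2 + 5 = 7)
P = √5 ≈ 2.2361
F(a, h) = 6 (F(a, h) = 1 + 1*5 = 1 + 5 = 6)
F(O, P)² = 6² = 36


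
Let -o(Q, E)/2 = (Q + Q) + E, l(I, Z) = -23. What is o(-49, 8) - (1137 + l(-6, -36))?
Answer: -934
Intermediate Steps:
o(Q, E) = -4*Q - 2*E (o(Q, E) = -2*((Q + Q) + E) = -2*(2*Q + E) = -2*(E + 2*Q) = -4*Q - 2*E)
o(-49, 8) - (1137 + l(-6, -36)) = (-4*(-49) - 2*8) - (1137 - 23) = (196 - 16) - 1*1114 = 180 - 1114 = -934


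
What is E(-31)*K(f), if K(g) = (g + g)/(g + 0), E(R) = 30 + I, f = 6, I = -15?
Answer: 30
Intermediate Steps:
E(R) = 15 (E(R) = 30 - 15 = 15)
K(g) = 2 (K(g) = (2*g)/g = 2)
E(-31)*K(f) = 15*2 = 30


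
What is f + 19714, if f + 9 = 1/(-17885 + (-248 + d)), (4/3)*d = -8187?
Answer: 1913217561/97093 ≈ 19705.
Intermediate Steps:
d = -24561/4 (d = (3/4)*(-8187) = -24561/4 ≈ -6140.3)
f = -873841/97093 (f = -9 + 1/(-17885 + (-248 - 24561/4)) = -9 + 1/(-17885 - 25553/4) = -9 + 1/(-97093/4) = -9 - 4/97093 = -873841/97093 ≈ -9.0000)
f + 19714 = -873841/97093 + 19714 = 1913217561/97093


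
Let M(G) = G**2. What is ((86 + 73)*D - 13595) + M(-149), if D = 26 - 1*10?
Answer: 11150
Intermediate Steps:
D = 16 (D = 26 - 10 = 16)
((86 + 73)*D - 13595) + M(-149) = ((86 + 73)*16 - 13595) + (-149)**2 = (159*16 - 13595) + 22201 = (2544 - 13595) + 22201 = -11051 + 22201 = 11150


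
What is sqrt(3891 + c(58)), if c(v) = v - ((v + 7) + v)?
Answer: sqrt(3826) ≈ 61.855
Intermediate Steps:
c(v) = -7 - v (c(v) = v - ((7 + v) + v) = v - (7 + 2*v) = v + (-7 - 2*v) = -7 - v)
sqrt(3891 + c(58)) = sqrt(3891 + (-7 - 1*58)) = sqrt(3891 + (-7 - 58)) = sqrt(3891 - 65) = sqrt(3826)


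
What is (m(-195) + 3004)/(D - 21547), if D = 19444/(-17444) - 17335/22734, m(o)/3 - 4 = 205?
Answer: -359988138594/2136419768687 ≈ -0.16850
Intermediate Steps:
m(o) = 627 (m(o) = 12 + 3*205 = 12 + 615 = 627)
D = -186107909/99142974 (D = 19444*(-1/17444) - 17335*1/22734 = -4861/4361 - 17335/22734 = -186107909/99142974 ≈ -1.8772)
(m(-195) + 3004)/(D - 21547) = (627 + 3004)/(-186107909/99142974 - 21547) = 3631/(-2136419768687/99142974) = 3631*(-99142974/2136419768687) = -359988138594/2136419768687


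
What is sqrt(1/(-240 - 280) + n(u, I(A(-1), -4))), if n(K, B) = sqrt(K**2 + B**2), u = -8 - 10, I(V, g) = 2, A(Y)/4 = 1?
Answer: sqrt(-130 + 135200*sqrt(82))/260 ≈ 4.2554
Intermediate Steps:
A(Y) = 4 (A(Y) = 4*1 = 4)
u = -18
n(K, B) = sqrt(B**2 + K**2)
sqrt(1/(-240 - 280) + n(u, I(A(-1), -4))) = sqrt(1/(-240 - 280) + sqrt(2**2 + (-18)**2)) = sqrt(1/(-520) + sqrt(4 + 324)) = sqrt(-1/520 + sqrt(328)) = sqrt(-1/520 + 2*sqrt(82))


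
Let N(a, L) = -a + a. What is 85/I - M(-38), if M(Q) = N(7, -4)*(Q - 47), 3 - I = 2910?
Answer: -5/171 ≈ -0.029240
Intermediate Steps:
I = -2907 (I = 3 - 1*2910 = 3 - 2910 = -2907)
N(a, L) = 0
M(Q) = 0 (M(Q) = 0*(Q - 47) = 0*(-47 + Q) = 0)
85/I - M(-38) = 85/(-2907) - 1*0 = 85*(-1/2907) + 0 = -5/171 + 0 = -5/171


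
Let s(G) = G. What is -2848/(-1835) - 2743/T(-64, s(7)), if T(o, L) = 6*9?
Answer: -4879613/99090 ≈ -49.244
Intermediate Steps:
T(o, L) = 54
-2848/(-1835) - 2743/T(-64, s(7)) = -2848/(-1835) - 2743/54 = -2848*(-1/1835) - 2743*1/54 = 2848/1835 - 2743/54 = -4879613/99090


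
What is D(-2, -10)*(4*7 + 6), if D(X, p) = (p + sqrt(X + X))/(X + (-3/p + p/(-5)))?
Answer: -3400/3 + 680*I/3 ≈ -1133.3 + 226.67*I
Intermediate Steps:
D(X, p) = (p + sqrt(2)*sqrt(X))/(X - 3/p - p/5) (D(X, p) = (p + sqrt(2*X))/(X + (-3/p + p*(-1/5))) = (p + sqrt(2)*sqrt(X))/(X + (-3/p - p/5)) = (p + sqrt(2)*sqrt(X))/(X - 3/p - p/5))
D(-2, -10)*(4*7 + 6) = (-5*(-10)*(-10 + sqrt(2)*sqrt(-2))/(15 + (-10)**2 - 5*(-2)*(-10)))*(4*7 + 6) = (-5*(-10)*(-10 + sqrt(2)*(I*sqrt(2)))/(15 + 100 - 100))*(28 + 6) = -5*(-10)*(-10 + 2*I)/15*34 = -5*(-10)*1/15*(-10 + 2*I)*34 = (-100/3 + 20*I/3)*34 = -3400/3 + 680*I/3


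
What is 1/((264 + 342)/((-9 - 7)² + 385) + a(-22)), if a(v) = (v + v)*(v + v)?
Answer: 641/1241582 ≈ 0.00051628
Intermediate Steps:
a(v) = 4*v² (a(v) = (2*v)*(2*v) = 4*v²)
1/((264 + 342)/((-9 - 7)² + 385) + a(-22)) = 1/((264 + 342)/((-9 - 7)² + 385) + 4*(-22)²) = 1/(606/((-16)² + 385) + 4*484) = 1/(606/(256 + 385) + 1936) = 1/(606/641 + 1936) = 1/(1241582/641) = 641/1241582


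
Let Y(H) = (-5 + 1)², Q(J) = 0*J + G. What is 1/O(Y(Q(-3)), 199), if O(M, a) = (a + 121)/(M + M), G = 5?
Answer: ⅒ ≈ 0.10000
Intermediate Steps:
Q(J) = 5 (Q(J) = 0*J + 5 = 0 + 5 = 5)
Y(H) = 16 (Y(H) = (-4)² = 16)
O(M, a) = (121 + a)/(2*M) (O(M, a) = (121 + a)/((2*M)) = (121 + a)*(1/(2*M)) = (121 + a)/(2*M))
1/O(Y(Q(-3)), 199) = 1/((½)*(121 + 199)/16) = 1/((½)*(1/16)*320) = 1/10 = ⅒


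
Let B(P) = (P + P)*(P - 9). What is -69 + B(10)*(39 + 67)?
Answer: 2051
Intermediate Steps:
B(P) = 2*P*(-9 + P) (B(P) = (2*P)*(-9 + P) = 2*P*(-9 + P))
-69 + B(10)*(39 + 67) = -69 + (2*10*(-9 + 10))*(39 + 67) = -69 + (2*10*1)*106 = -69 + 20*106 = -69 + 2120 = 2051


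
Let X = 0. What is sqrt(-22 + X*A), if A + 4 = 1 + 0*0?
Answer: I*sqrt(22) ≈ 4.6904*I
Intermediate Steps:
A = -3 (A = -4 + (1 + 0*0) = -4 + (1 + 0) = -4 + 1 = -3)
sqrt(-22 + X*A) = sqrt(-22 + 0*(-3)) = sqrt(-22 + 0) = sqrt(-22) = I*sqrt(22)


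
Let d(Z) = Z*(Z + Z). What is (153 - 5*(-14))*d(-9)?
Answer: 36126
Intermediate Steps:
d(Z) = 2*Z² (d(Z) = Z*(2*Z) = 2*Z²)
(153 - 5*(-14))*d(-9) = (153 - 5*(-14))*(2*(-9)²) = (153 + 70)*(2*81) = 223*162 = 36126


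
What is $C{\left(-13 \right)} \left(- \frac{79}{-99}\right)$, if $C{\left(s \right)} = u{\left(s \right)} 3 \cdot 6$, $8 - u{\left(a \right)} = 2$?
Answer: $\frac{948}{11} \approx 86.182$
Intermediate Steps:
$u{\left(a \right)} = 6$ ($u{\left(a \right)} = 8 - 2 = 6$)
$C{\left(s \right)} = 108$ ($C{\left(s \right)} = 6 \cdot 3 \cdot 6 = 18 \cdot 6 = 108$)
$C{\left(-13 \right)} \left(- \frac{79}{-99}\right) = 108 \left(- \frac{79}{-99}\right) = 108 \left(\left(-79\right) \left(- \frac{1}{99}\right)\right) = 108 \cdot \frac{79}{99} = \frac{948}{11}$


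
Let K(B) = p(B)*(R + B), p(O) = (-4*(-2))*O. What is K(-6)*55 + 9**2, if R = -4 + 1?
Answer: 23841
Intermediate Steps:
p(O) = 8*O
R = -3
K(B) = 8*B*(-3 + B) (K(B) = (8*B)*(-3 + B) = 8*B*(-3 + B))
K(-6)*55 + 9**2 = (8*(-6)*(-3 - 6))*55 + 9**2 = (8*(-6)*(-9))*55 + 81 = 432*55 + 81 = 23760 + 81 = 23841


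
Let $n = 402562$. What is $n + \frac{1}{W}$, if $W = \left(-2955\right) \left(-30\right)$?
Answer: $\frac{35687121301}{88650} \approx 4.0256 \cdot 10^{5}$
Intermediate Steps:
$W = 88650$
$n + \frac{1}{W} = 402562 + \frac{1}{88650} = \frac{35687121301}{88650}$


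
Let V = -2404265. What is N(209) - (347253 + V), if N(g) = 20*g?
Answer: 2061192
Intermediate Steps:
N(209) - (347253 + V) = 20*209 - (347253 - 2404265) = 4180 - 1*(-2057012) = 4180 + 2057012 = 2061192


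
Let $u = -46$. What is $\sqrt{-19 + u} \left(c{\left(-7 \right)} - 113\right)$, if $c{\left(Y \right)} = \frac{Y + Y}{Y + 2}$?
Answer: $- \frac{551 i \sqrt{65}}{5} \approx - 888.46 i$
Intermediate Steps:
$c{\left(Y \right)} = \frac{2 Y}{2 + Y}$
$\sqrt{-19 + u} \left(c{\left(-7 \right)} - 113\right) = \sqrt{-19 - 46} \left(2 \left(-7\right) \frac{1}{2 - 7} - 113\right) = \sqrt{-65} \left(2 \left(-7\right) \frac{1}{-5} - 113\right) = i \sqrt{65} \left(2 \left(-7\right) \left(- \frac{1}{5}\right) - 113\right) = i \sqrt{65} \left(\frac{14}{5} - 113\right) = i \sqrt{65} \left(- \frac{551}{5}\right) = - \frac{551 i \sqrt{65}}{5}$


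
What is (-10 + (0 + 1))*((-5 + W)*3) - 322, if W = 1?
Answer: -214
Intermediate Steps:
(-10 + (0 + 1))*((-5 + W)*3) - 322 = (-10 + (0 + 1))*((-5 + 1)*3) - 322 = (-10 + 1)*(-4*3) - 322 = -9*(-12) - 322 = 108 - 322 = -214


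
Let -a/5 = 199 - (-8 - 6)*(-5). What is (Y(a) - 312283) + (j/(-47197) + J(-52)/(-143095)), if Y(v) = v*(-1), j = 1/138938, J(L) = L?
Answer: -292422175823402483683/938339278792670 ≈ -3.1164e+5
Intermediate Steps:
j = 1/138938 ≈ 7.1975e-6
a = -645 (a = -5*(199 - (-8 - 6)*(-5)) = -5*(199 - (-14)*(-5)) = -5*(199 - 1*70) = -5*(199 - 70) = -5*129 = -645)
Y(v) = -v
(Y(a) - 312283) + (j/(-47197) + J(-52)/(-143095)) = (-1*(-645) - 312283) + ((1/138938)/(-47197) - 52/(-143095)) = (645 - 312283) + ((1/138938)*(-1/47197) - 52*(-1/143095)) = -311638 + (-1/6557456786 + 52/143095) = -311638 + 340987609777/938339278792670 = -292422175823402483683/938339278792670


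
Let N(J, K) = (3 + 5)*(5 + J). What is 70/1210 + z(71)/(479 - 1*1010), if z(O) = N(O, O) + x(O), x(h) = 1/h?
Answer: -4959542/4561821 ≈ -1.0872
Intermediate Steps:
N(J, K) = 40 + 8*J (N(J, K) = 8*(5 + J) = 40 + 8*J)
x(h) = 1/h
z(O) = 40 + 1/O + 8*O (z(O) = (40 + 8*O) + 1/O = 40 + 1/O + 8*O)
70/1210 + z(71)/(479 - 1*1010) = 70/1210 + (40 + 1/71 + 8*71)/(479 - 1*1010) = 70*(1/1210) + (40 + 1/71 + 568)/(479 - 1010) = 7/121 + (43169/71)/(-531) = 7/121 + (43169/71)*(-1/531) = 7/121 - 43169/37701 = -4959542/4561821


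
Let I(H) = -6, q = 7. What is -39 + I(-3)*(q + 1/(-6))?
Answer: -80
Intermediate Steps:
-39 + I(-3)*(q + 1/(-6)) = -39 - 6*(7 + 1/(-6)) = -39 - 6*(7 - ⅙) = -39 - 6*41/6 = -39 - 41 = -80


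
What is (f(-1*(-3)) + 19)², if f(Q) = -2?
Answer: 289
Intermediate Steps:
(f(-1*(-3)) + 19)² = (-2 + 19)² = 17² = 289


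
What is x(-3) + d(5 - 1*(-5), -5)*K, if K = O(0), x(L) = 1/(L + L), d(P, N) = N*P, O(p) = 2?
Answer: -601/6 ≈ -100.17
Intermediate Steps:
x(L) = 1/(2*L)
K = 2
x(-3) + d(5 - 1*(-5), -5)*K = (½)/(-3) - 5*(5 - 1*(-5))*2 = (½)*(-⅓) - 5*(5 + 5)*2 = -⅙ - 5*10*2 = -⅙ - 50*2 = -⅙ - 100 = -601/6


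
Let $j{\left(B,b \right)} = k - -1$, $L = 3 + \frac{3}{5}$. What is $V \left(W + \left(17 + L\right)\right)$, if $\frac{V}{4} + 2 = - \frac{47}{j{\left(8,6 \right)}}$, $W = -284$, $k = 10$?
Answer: $\frac{363492}{55} \approx 6608.9$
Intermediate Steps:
$L = \frac{18}{5}$ ($L = 3 + 3 \cdot \frac{1}{5} = 3 + \frac{3}{5} = \frac{18}{5} \approx 3.6$)
$j{\left(B,b \right)} = 11$ ($j{\left(B,b \right)} = 10 - -1 = 10 + 1 = 11$)
$V = - \frac{276}{11}$ ($V = -8 + 4 \left(- \frac{47}{11}\right) = -8 - \frac{188}{11} = - \frac{276}{11} \approx -25.091$)
$V \left(W + \left(17 + L\right)\right) = - \frac{276 \left(-284 + \left(17 + \frac{18}{5}\right)\right)}{11} = - \frac{276 \left(-284 + \frac{103}{5}\right)}{11} = \left(- \frac{276}{11}\right) \left(- \frac{1317}{5}\right) = \frac{363492}{55}$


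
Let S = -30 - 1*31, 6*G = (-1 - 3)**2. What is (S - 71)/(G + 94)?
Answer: -198/145 ≈ -1.3655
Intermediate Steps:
G = 8/3 (G = (-1 - 3)**2/6 = (1/6)*(-4)**2 = (1/6)*16 = 8/3 ≈ 2.6667)
S = -61 (S = -30 - 31 = -61)
(S - 71)/(G + 94) = (-61 - 71)/(8/3 + 94) = -132/290/3 = -132*3/290 = -198/145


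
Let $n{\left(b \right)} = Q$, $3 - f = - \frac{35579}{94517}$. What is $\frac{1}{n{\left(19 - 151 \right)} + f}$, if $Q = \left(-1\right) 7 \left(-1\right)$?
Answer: $\frac{2011}{20867} \approx 0.096372$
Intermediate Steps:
$f = \frac{6790}{2011}$ ($f = 3 - - \frac{35579}{94517} = 3 - \left(-35579\right) \frac{1}{94517} = 3 - - \frac{757}{2011} = 3 + \frac{757}{2011} = \frac{6790}{2011} \approx 3.3764$)
$Q = 7$ ($Q = \left(-7\right) \left(-1\right) = 7$)
$n{\left(b \right)} = 7$
$\frac{1}{n{\left(19 - 151 \right)} + f} = \frac{1}{7 + \frac{6790}{2011}} = \frac{1}{\frac{20867}{2011}} = \frac{2011}{20867}$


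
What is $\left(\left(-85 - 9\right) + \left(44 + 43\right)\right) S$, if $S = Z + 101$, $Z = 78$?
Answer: $-1253$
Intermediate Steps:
$S = 179$ ($S = 78 + 101 = 179$)
$\left(\left(-85 - 9\right) + \left(44 + 43\right)\right) S = \left(\left(-85 - 9\right) + \left(44 + 43\right)\right) 179 = \left(-94 + 87\right) 179 = \left(-7\right) 179 = -1253$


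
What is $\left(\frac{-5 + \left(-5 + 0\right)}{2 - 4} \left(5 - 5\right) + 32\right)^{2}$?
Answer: $1024$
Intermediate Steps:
$\left(\frac{-5 + \left(-5 + 0\right)}{2 - 4} \left(5 - 5\right) + 32\right)^{2} = \left(\frac{-5 - 5}{-2} \cdot 0 + 32\right)^{2} = \left(\left(-10\right) \left(- \frac{1}{2}\right) 0 + 32\right)^{2} = \left(5 \cdot 0 + 32\right)^{2} = \left(0 + 32\right)^{2} = 32^{2} = 1024$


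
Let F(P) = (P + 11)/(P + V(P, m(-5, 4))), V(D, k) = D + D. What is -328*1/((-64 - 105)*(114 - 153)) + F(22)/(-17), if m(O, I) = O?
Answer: -17743/224094 ≈ -0.079177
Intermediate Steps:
V(D, k) = 2*D
F(P) = (11 + P)/(3*P) (F(P) = (P + 11)/(P + 2*P) = (11 + P)/((3*P)) = (11 + P)*(1/(3*P)) = (11 + P)/(3*P))
-328*1/((-64 - 105)*(114 - 153)) + F(22)/(-17) = -328*1/((-64 - 105)*(114 - 153)) + ((⅓)*(11 + 22)/22)/(-17) = -328/((-39*(-169))) + ((⅓)*(1/22)*33)*(-1/17) = -328/6591 + (½)*(-1/17) = -328*1/6591 - 1/34 = -328/6591 - 1/34 = -17743/224094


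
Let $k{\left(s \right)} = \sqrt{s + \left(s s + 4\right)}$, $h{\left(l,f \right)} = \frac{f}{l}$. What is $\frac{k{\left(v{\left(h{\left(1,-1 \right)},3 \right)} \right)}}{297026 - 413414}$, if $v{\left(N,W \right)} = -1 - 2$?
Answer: $- \frac{\sqrt{10}}{116388} \approx -2.717 \cdot 10^{-5}$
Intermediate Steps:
$v{\left(N,W \right)} = -3$ ($v{\left(N,W \right)} = -1 - 2 = -3$)
$k{\left(s \right)} = \sqrt{4 + s + s^{2}}$ ($k{\left(s \right)} = \sqrt{s + \left(s^{2} + 4\right)} = \sqrt{s + \left(4 + s^{2}\right)} = \sqrt{4 + s + s^{2}}$)
$\frac{k{\left(v{\left(h{\left(1,-1 \right)},3 \right)} \right)}}{297026 - 413414} = \frac{\sqrt{4 - 3 + \left(-3\right)^{2}}}{297026 - 413414} = \frac{\sqrt{4 - 3 + 9}}{-116388} = \sqrt{10} \left(- \frac{1}{116388}\right) = - \frac{\sqrt{10}}{116388}$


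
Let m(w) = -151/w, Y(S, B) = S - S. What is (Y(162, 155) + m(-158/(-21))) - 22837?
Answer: -3611417/158 ≈ -22857.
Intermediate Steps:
Y(S, B) = 0
(Y(162, 155) + m(-158/(-21))) - 22837 = (0 - 151/((-158/(-21)))) - 22837 = (0 - 151/((-158*(-1/21)))) - 22837 = (0 - 151/158/21) - 22837 = (0 - 151*21/158) - 22837 = (0 - 3171/158) - 22837 = -3171/158 - 22837 = -3611417/158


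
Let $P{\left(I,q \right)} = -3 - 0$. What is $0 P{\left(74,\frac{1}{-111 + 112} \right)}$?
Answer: $0$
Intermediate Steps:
$P{\left(I,q \right)} = -3$ ($P{\left(I,q \right)} = -3 + 0 = -3$)
$0 P{\left(74,\frac{1}{-111 + 112} \right)} = 0 \left(-3\right) = 0$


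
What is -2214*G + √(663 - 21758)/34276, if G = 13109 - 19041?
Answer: 13133448 + I*√21095/34276 ≈ 1.3133e+7 + 0.0042374*I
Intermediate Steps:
G = -5932
-2214*G + √(663 - 21758)/34276 = -2214/(1/(-5932)) + √(663 - 21758)/34276 = -2214/(-1/5932) + √(-21095)*(1/34276) = -2214*(-5932) + (I*√21095)*(1/34276) = 13133448 + I*√21095/34276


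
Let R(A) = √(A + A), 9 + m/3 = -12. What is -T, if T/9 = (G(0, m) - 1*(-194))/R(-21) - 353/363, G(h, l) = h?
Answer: 1059/121 + 291*I*√42/7 ≈ 8.7521 + 269.41*I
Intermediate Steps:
m = -63 (m = -27 + 3*(-12) = -27 - 36 = -63)
R(A) = √2*√A (R(A) = √(2*A) = √2*√A)
T = -1059/121 - 291*I*√42/7 (T = 9*((0 - 1*(-194))/((√2*√(-21))) - 353/363) = 9*((0 + 194)/((√2*(I*√21))) - 353*1/363) = 9*(194/((I*√42)) - 353/363) = 9*(194*(-I*√42/42) - 353/363) = 9*(-97*I*√42/21 - 353/363) = 9*(-353/363 - 97*I*√42/21) = -1059/121 - 291*I*√42/7 ≈ -8.7521 - 269.41*I)
-T = -(-1059/121 - 291*I*√42/7) = 1059/121 + 291*I*√42/7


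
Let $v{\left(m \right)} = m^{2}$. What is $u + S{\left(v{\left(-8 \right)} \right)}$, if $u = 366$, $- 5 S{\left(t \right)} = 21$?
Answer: $\frac{1809}{5} \approx 361.8$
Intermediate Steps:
$S{\left(t \right)} = - \frac{21}{5}$ ($S{\left(t \right)} = \left(- \frac{1}{5}\right) 21 = - \frac{21}{5}$)
$u + S{\left(v{\left(-8 \right)} \right)} = 366 - \frac{21}{5} = \frac{1809}{5}$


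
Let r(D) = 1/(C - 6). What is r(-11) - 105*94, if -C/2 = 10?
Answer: -256621/26 ≈ -9870.0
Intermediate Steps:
C = -20 (C = -2*10 = -20)
r(D) = -1/26 (r(D) = 1/(-20 - 6) = 1/(-26) = -1/26)
r(-11) - 105*94 = -1/26 - 105*94 = -1/26 - 9870 = -256621/26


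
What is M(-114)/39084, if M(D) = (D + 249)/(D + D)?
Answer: -15/990128 ≈ -1.5150e-5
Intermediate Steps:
M(D) = (249 + D)/(2*D) (M(D) = (249 + D)/((2*D)) = (249 + D)*(1/(2*D)) = (249 + D)/(2*D))
M(-114)/39084 = ((½)*(249 - 114)/(-114))/39084 = ((½)*(-1/114)*135)*(1/39084) = -45/76*1/39084 = -15/990128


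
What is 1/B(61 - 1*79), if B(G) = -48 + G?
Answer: -1/66 ≈ -0.015152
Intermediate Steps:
1/B(61 - 1*79) = 1/(-48 + (61 - 1*79)) = 1/(-48 + (61 - 79)) = 1/(-48 - 18) = 1/(-66) = -1/66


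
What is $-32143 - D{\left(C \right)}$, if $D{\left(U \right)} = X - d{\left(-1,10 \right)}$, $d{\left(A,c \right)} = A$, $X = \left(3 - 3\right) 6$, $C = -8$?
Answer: $-32144$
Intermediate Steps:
$X = 0$ ($X = 0 \cdot 6 = 0$)
$D{\left(U \right)} = 1$ ($D{\left(U \right)} = 0 - -1 = 0 + 1 = 1$)
$-32143 - D{\left(C \right)} = -32143 - 1 = -32144$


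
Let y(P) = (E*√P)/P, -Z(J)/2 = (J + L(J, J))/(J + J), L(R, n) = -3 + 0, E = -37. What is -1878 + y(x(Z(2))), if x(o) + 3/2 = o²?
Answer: -1878 + 74*I*√5/5 ≈ -1878.0 + 33.094*I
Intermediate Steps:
L(R, n) = -3
Z(J) = -(-3 + J)/J (Z(J) = -2*(J - 3)/(J + J) = -2*(-3 + J)/(2*J) = -2*(-3 + J)*1/(2*J) = -(-3 + J)/J)
x(o) = -3/2 + o²
y(P) = -37/√P (y(P) = (-37*√P)/P = -37/√P)
-1878 + y(x(Z(2))) = -1878 - 37/√(-3/2 + ((3 - 1*2)/2)²) = -1878 - 37/√(-3/2 + ((3 - 2)/2)²) = -1878 - 37/√(-3/2 + ((½)*1)²) = -1878 - 37/√(-3/2 + (½)²) = -1878 - 37/√(-3/2 + ¼) = -1878 - (-74)*I*√5/5 = -1878 + 74*I*√5/5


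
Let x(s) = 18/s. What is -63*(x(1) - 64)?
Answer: 2898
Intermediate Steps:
-63*(x(1) - 64) = -63*(18/1 - 64) = -63*(18*1 - 64) = -63*(18 - 64) = -63*(-46) = 2898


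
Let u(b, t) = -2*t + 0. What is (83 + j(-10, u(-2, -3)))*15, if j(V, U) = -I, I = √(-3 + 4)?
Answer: 1230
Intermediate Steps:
I = 1 (I = √1 = 1)
u(b, t) = -2*t
j(V, U) = -1 (j(V, U) = -1*1 = -1)
(83 + j(-10, u(-2, -3)))*15 = (83 - 1)*15 = 82*15 = 1230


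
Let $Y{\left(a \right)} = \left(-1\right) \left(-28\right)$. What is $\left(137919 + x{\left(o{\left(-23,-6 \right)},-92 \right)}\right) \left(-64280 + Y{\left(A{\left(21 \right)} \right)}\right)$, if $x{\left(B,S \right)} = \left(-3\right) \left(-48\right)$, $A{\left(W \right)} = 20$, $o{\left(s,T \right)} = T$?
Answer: $-8870823876$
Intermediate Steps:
$Y{\left(a \right)} = 28$
$x{\left(B,S \right)} = 144$
$\left(137919 + x{\left(o{\left(-23,-6 \right)},-92 \right)}\right) \left(-64280 + Y{\left(A{\left(21 \right)} \right)}\right) = \left(137919 + 144\right) \left(-64280 + 28\right) = 138063 \left(-64252\right) = -8870823876$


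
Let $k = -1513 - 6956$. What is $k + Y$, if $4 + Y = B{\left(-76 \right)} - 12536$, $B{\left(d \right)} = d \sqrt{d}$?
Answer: $-21009 - 152 i \sqrt{19} \approx -21009.0 - 662.55 i$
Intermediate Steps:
$B{\left(d \right)} = d^{\frac{3}{2}}$
$Y = -12540 - 152 i \sqrt{19}$ ($Y = -4 + \left(\left(-76\right)^{\frac{3}{2}} - 12536\right) = -4 - \left(12536 + 152 i \sqrt{19}\right) = -12540 - 152 i \sqrt{19} \approx -12540.0 - 662.55 i$)
$k = -8469$
$k + Y = -8469 - \left(12540 + 152 i \sqrt{19}\right) = -21009 - 152 i \sqrt{19}$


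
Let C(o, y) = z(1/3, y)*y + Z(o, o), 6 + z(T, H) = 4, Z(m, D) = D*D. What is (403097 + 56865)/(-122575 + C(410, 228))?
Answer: 459962/45069 ≈ 10.206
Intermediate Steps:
Z(m, D) = D²
z(T, H) = -2 (z(T, H) = -6 + 4 = -2)
C(o, y) = o² - 2*y (C(o, y) = -2*y + o² = o² - 2*y)
(403097 + 56865)/(-122575 + C(410, 228)) = (403097 + 56865)/(-122575 + (410² - 2*228)) = 459962/(-122575 + (168100 - 456)) = 459962/(-122575 + 167644) = 459962/45069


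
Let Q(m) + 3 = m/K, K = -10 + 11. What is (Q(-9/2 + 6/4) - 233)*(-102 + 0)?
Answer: 24378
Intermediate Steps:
K = 1
Q(m) = -3 + m (Q(m) = -3 + m/1 = -3 + m*1 = -3 + m)
(Q(-9/2 + 6/4) - 233)*(-102 + 0) = ((-3 + (-9/2 + 6/4)) - 233)*(-102 + 0) = ((-3 + (-9*½ + 6*(¼))) - 233)*(-102) = ((-3 + (-9/2 + 3/2)) - 233)*(-102) = ((-3 - 3) - 233)*(-102) = (-6 - 233)*(-102) = -239*(-102) = 24378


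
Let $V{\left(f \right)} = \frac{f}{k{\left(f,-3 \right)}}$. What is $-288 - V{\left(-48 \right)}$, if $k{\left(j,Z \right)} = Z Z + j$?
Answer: $- \frac{3760}{13} \approx -289.23$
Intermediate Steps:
$k{\left(j,Z \right)} = j + Z^{2}$ ($k{\left(j,Z \right)} = Z^{2} + j = j + Z^{2}$)
$V{\left(f \right)} = \frac{f}{9 + f}$ ($V{\left(f \right)} = \frac{f}{f + \left(-3\right)^{2}} = \frac{f}{f + 9} = \frac{f}{9 + f}$)
$-288 - V{\left(-48 \right)} = -288 - - \frac{48}{9 - 48} = -288 - - \frac{48}{-39} = -288 - \left(-48\right) \left(- \frac{1}{39}\right) = -288 - \frac{16}{13} = - \frac{3760}{13}$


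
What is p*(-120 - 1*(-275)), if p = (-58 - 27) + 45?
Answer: -6200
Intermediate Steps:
p = -40 (p = -85 + 45 = -40)
p*(-120 - 1*(-275)) = -40*(-120 - 1*(-275)) = -40*(-120 + 275) = -40*155 = -6200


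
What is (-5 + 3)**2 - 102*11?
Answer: -1118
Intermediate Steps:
(-5 + 3)**2 - 102*11 = (-2)**2 - 1122 = 4 - 1122 = -1118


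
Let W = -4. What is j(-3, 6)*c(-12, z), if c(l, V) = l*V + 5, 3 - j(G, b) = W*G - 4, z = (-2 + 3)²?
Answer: 35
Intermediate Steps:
z = 1 (z = 1² = 1)
j(G, b) = 7 + 4*G (j(G, b) = 3 - (-4*G - 4) = 3 - (-4 - 4*G) = 3 + (4 + 4*G) = 7 + 4*G)
c(l, V) = 5 + V*l (c(l, V) = V*l + 5 = 5 + V*l)
j(-3, 6)*c(-12, z) = (7 + 4*(-3))*(5 + 1*(-12)) = (7 - 12)*(5 - 12) = -5*(-7) = 35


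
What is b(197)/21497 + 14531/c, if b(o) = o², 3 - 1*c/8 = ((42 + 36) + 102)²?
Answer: 9745988477/5571506472 ≈ 1.7493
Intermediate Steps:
c = -259176 (c = 24 - 8*((42 + 36) + 102)² = 24 - 8*(78 + 102)² = 24 - 8*180² = 24 - 8*32400 = 24 - 259200 = -259176)
b(197)/21497 + 14531/c = 197²/21497 + 14531/(-259176) = 38809*(1/21497) + 14531*(-1/259176) = 38809/21497 - 14531/259176 = 9745988477/5571506472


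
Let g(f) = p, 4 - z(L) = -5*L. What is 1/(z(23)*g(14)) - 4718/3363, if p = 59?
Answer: -9515/6783 ≈ -1.4028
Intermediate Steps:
z(L) = 4 + 5*L (z(L) = 4 - (-5)*L = 4 + 5*L)
g(f) = 59
1/(z(23)*g(14)) - 4718/3363 = 1/((4 + 5*23)*59) - 4718/3363 = (1/59)/(4 + 115) - 4718*1/3363 = (1/59)/119 - 4718/3363 = (1/119)*(1/59) - 4718/3363 = 1/7021 - 4718/3363 = -9515/6783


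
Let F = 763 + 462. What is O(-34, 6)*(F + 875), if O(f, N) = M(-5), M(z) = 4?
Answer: 8400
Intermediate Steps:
O(f, N) = 4
F = 1225
O(-34, 6)*(F + 875) = 4*(1225 + 875) = 4*2100 = 8400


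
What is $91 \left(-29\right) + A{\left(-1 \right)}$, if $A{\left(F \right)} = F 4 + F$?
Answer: $-2644$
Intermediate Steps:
$A{\left(F \right)} = 5 F$ ($A{\left(F \right)} = 4 F + F = 5 F$)
$91 \left(-29\right) + A{\left(-1 \right)} = 91 \left(-29\right) + 5 \left(-1\right) = -2639 - 5 = -2644$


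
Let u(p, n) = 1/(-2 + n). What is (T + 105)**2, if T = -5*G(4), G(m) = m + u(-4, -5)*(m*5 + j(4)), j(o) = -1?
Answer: 476100/49 ≈ 9716.3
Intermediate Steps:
G(m) = 1/7 + 2*m/7 (G(m) = m + (m*5 - 1)/(-2 - 5) = m + (5*m - 1)/(-7) = m - (-1 + 5*m)/7 = m + (1/7 - 5*m/7) = 1/7 + 2*m/7)
T = -45/7 (T = -5*(1/7 + (2/7)*4) = -5*(1/7 + 8/7) = -5*9/7 = -45/7 ≈ -6.4286)
(T + 105)**2 = (-45/7 + 105)**2 = (690/7)**2 = 476100/49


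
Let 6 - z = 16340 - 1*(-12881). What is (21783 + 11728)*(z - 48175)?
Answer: -2593416290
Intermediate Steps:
z = -29215 (z = 6 - (16340 - 1*(-12881)) = 6 - (16340 + 12881) = 6 - 1*29221 = 6 - 29221 = -29215)
(21783 + 11728)*(z - 48175) = (21783 + 11728)*(-29215 - 48175) = 33511*(-77390) = -2593416290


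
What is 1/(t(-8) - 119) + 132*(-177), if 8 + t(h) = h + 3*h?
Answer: -3714877/159 ≈ -23364.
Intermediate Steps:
t(h) = -8 + 4*h (t(h) = -8 + (h + 3*h) = -8 + 4*h)
1/(t(-8) - 119) + 132*(-177) = 1/((-8 + 4*(-8)) - 119) + 132*(-177) = 1/((-8 - 32) - 119) - 23364 = 1/(-40 - 119) - 23364 = 1/(-159) - 23364 = -1/159 - 23364 = -3714877/159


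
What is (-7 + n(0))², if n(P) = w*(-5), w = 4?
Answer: 729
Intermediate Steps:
n(P) = -20 (n(P) = 4*(-5) = -20)
(-7 + n(0))² = (-7 - 20)² = (-27)² = 729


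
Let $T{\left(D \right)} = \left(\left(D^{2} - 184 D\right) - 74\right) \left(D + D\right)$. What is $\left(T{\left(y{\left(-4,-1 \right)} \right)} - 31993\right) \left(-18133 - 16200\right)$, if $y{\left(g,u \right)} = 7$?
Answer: $1729524875$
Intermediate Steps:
$T{\left(D \right)} = 2 D \left(-74 + D^{2} - 184 D\right)$ ($T{\left(D \right)} = \left(-74 + D^{2} - 184 D\right) 2 D = 2 D \left(-74 + D^{2} - 184 D\right)$)
$\left(T{\left(y{\left(-4,-1 \right)} \right)} - 31993\right) \left(-18133 - 16200\right) = \left(2 \cdot 7 \left(-74 + 7^{2} - 1288\right) - 31993\right) \left(-18133 - 16200\right) = \left(2 \cdot 7 \left(-74 + 49 - 1288\right) - 31993\right) \left(-34333\right) = \left(2 \cdot 7 \left(-1313\right) - 31993\right) \left(-34333\right) = \left(-18382 - 31993\right) \left(-34333\right) = \left(-50375\right) \left(-34333\right) = 1729524875$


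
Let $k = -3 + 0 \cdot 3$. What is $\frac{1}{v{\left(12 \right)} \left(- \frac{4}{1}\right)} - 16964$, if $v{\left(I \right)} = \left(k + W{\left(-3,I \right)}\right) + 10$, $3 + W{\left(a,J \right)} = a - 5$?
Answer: $- \frac{271423}{16} \approx -16964.0$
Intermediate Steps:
$W{\left(a,J \right)} = -8 + a$ ($W{\left(a,J \right)} = -3 + \left(a - 5\right) = -3 + \left(-5 + a\right) = -8 + a$)
$k = -3$ ($k = -3 + 0 = -3$)
$v{\left(I \right)} = -4$ ($v{\left(I \right)} = \left(-3 - 11\right) + 10 = -14 + 10 = -4$)
$\frac{1}{v{\left(12 \right)} \left(- \frac{4}{1}\right)} - 16964 = \frac{1}{\left(-4\right) \left(- \frac{4}{1}\right)} - 16964 = \frac{1}{\left(-4\right) \left(\left(-4\right) 1\right)} - 16964 = \frac{1}{\left(-4\right) \left(-4\right)} - 16964 = \frac{1}{16} - 16964 = - \frac{271423}{16}$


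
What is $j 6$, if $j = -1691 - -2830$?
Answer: $6834$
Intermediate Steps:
$j = 1139$ ($j = -1691 + 2830 = 1139$)
$j 6 = 1139 \cdot 6 = 6834$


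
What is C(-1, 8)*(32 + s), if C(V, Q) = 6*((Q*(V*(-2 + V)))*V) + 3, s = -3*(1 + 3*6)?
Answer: 3525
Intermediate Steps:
s = -57 (s = -3*(1 + 18) = -3*19 = -57)
C(V, Q) = 3 + 6*Q*V²*(-2 + V) (C(V, Q) = 6*((Q*V*(-2 + V))*V) + 3 = 6*(Q*V²*(-2 + V)) + 3 = 6*Q*V²*(-2 + V) + 3 = 3 + 6*Q*V²*(-2 + V))
C(-1, 8)*(32 + s) = (3 - 12*8*(-1)² + 6*8*(-1)³)*(32 - 57) = (3 - 12*8*1 + 6*8*(-1))*(-25) = (3 - 96 - 48)*(-25) = -141*(-25) = 3525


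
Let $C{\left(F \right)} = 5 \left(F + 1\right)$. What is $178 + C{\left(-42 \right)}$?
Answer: $-27$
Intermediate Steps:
$C{\left(F \right)} = 5 + 5 F$ ($C{\left(F \right)} = 5 \left(1 + F\right) = 5 + 5 F$)
$178 + C{\left(-42 \right)} = 178 + \left(5 + 5 \left(-42\right)\right) = 178 + \left(5 - 210\right) = 178 - 205 = -27$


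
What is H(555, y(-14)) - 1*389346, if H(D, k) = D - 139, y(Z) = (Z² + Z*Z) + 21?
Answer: -388930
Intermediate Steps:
y(Z) = 21 + 2*Z² (y(Z) = (Z² + Z²) + 21 = 2*Z² + 21 = 21 + 2*Z²)
H(D, k) = -139 + D
H(555, y(-14)) - 1*389346 = (-139 + 555) - 1*389346 = 416 - 389346 = -388930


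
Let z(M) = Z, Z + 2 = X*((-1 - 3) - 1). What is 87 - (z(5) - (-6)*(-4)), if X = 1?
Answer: 118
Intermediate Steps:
Z = -7 (Z = -2 + 1*((-1 - 3) - 1) = -2 + 1*(-4 - 1) = -2 + 1*(-5) = -2 - 5 = -7)
z(M) = -7
87 - (z(5) - (-6)*(-4)) = 87 - (-7 - (-6)*(-4)) = 87 - (-7 - 3*8) = 87 - (-7 - 24) = 87 - 1*(-31) = 87 + 31 = 118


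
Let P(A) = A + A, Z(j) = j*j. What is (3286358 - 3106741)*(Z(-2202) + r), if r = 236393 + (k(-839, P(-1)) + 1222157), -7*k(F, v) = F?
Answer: 7930506722589/7 ≈ 1.1329e+12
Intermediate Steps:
Z(j) = j²
P(A) = 2*A
k(F, v) = -F/7
r = 10210689/7 (r = 236393 + (-⅐*(-839) + 1222157) = 236393 + (839/7 + 1222157) = 236393 + 8555938/7 = 10210689/7 ≈ 1.4587e+6)
(3286358 - 3106741)*(Z(-2202) + r) = (3286358 - 3106741)*((-2202)² + 10210689/7) = 179617*(4848804 + 10210689/7) = 179617*(44152317/7) = 7930506722589/7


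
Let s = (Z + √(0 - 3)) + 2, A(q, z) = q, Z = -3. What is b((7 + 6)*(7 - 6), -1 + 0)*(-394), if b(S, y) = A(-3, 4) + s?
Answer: 1576 - 394*I*√3 ≈ 1576.0 - 682.43*I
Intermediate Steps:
s = -1 + I*√3 (s = (-3 + √(0 - 3)) + 2 = (-3 + √(-3)) + 2 = (-3 + I*√3) + 2 = -1 + I*√3 ≈ -1.0 + 1.732*I)
b(S, y) = -4 + I*√3 (b(S, y) = -3 + (-1 + I*√3) = -4 + I*√3)
b((7 + 6)*(7 - 6), -1 + 0)*(-394) = (-4 + I*√3)*(-394) = 1576 - 394*I*√3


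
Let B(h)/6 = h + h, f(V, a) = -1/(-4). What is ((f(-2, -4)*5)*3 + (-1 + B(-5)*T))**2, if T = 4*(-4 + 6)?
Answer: 3644281/16 ≈ 2.2777e+5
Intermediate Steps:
f(V, a) = 1/4 (f(V, a) = -1*(-1/4) = 1/4)
B(h) = 12*h (B(h) = 6*(h + h) = 6*(2*h) = 12*h)
T = 8 (T = 4*2 = 8)
((f(-2, -4)*5)*3 + (-1 + B(-5)*T))**2 = (((1/4)*5)*3 + (-1 + (12*(-5))*8))**2 = ((5/4)*3 + (-1 - 60*8))**2 = (15/4 + (-1 - 480))**2 = (15/4 - 481)**2 = (-1909/4)**2 = 3644281/16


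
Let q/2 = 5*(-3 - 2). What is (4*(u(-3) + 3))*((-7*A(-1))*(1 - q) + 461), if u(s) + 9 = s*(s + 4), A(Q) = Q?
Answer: -29448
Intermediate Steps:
q = -50 (q = 2*(5*(-3 - 2)) = 2*(5*(-5)) = 2*(-25) = -50)
u(s) = -9 + s*(4 + s) (u(s) = -9 + s*(s + 4) = -9 + s*(4 + s))
(4*(u(-3) + 3))*((-7*A(-1))*(1 - q) + 461) = (4*((-9 + (-3)² + 4*(-3)) + 3))*((-7*(-1))*(1 - 1*(-50)) + 461) = (4*((-9 + 9 - 12) + 3))*(7*(1 + 50) + 461) = (4*(-12 + 3))*(7*51 + 461) = (4*(-9))*(357 + 461) = -36*818 = -29448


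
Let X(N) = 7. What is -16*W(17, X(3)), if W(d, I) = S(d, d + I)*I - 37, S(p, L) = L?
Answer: -2096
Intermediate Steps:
W(d, I) = -37 + I*(I + d) (W(d, I) = (d + I)*I - 37 = (I + d)*I - 37 = I*(I + d) - 37 = -37 + I*(I + d))
-16*W(17, X(3)) = -16*(-37 + 7*(7 + 17)) = -16*(-37 + 7*24) = -16*(-37 + 168) = -16*131 = -2096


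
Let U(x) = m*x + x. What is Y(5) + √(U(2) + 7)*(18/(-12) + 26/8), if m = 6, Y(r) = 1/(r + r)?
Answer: ⅒ + 7*√21/4 ≈ 8.1195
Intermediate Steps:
Y(r) = 1/(2*r)
U(x) = 7*x (U(x) = 6*x + x = 7*x)
Y(5) + √(U(2) + 7)*(18/(-12) + 26/8) = (½)/5 + √(7*2 + 7)*(18/(-12) + 26/8) = (½)*(⅕) + √(14 + 7)*(18*(-1/12) + 26*(⅛)) = ⅒ + √21*(-3/2 + 13/4) = ⅒ + √21*(7/4) = ⅒ + 7*√21/4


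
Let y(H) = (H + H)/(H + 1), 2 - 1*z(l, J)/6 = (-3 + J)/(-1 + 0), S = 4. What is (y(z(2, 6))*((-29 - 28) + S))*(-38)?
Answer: 120840/31 ≈ 3898.1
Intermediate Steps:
z(l, J) = -6 + 6*J (z(l, J) = 12 - 6*(-3 + J)/(-1 + 0) = 12 - 6*(-3 + J)/(-1) = 12 - 6*(-3 + J)*(-1) = 12 - 6*(3 - J) = 12 + (-18 + 6*J) = -6 + 6*J)
y(H) = 2*H/(1 + H) (y(H) = (2*H)/(1 + H) = 2*H/(1 + H))
(y(z(2, 6))*((-29 - 28) + S))*(-38) = ((2*(-6 + 6*6)/(1 + (-6 + 6*6)))*((-29 - 28) + 4))*(-38) = ((2*(-6 + 36)/(1 + (-6 + 36)))*(-57 + 4))*(-38) = ((2*30/(1 + 30))*(-53))*(-38) = ((2*30/31)*(-53))*(-38) = ((2*30*(1/31))*(-53))*(-38) = ((60/31)*(-53))*(-38) = -3180/31*(-38) = 120840/31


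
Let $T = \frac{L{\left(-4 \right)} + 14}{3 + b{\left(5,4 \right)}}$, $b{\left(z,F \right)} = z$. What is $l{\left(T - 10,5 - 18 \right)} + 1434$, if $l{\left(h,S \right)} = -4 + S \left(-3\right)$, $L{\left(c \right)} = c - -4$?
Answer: $1469$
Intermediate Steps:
$L{\left(c \right)} = 4 + c$ ($L{\left(c \right)} = c + 4 = 4 + c$)
$T = \frac{7}{4}$ ($T = \frac{\left(4 - 4\right) + 14}{3 + 5} = \frac{0 + 14}{8} = 14 \cdot \frac{1}{8} = \frac{7}{4} \approx 1.75$)
$l{\left(h,S \right)} = -4 - 3 S$
$l{\left(T - 10,5 - 18 \right)} + 1434 = \left(-4 - 3 \left(5 - 18\right)\right) + 1434 = \left(-4 - -39\right) + 1434 = \left(-4 + 39\right) + 1434 = 35 + 1434 = 1469$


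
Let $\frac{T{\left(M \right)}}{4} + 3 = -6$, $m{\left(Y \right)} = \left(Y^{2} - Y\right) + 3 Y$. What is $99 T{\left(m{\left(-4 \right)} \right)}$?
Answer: $-3564$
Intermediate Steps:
$m{\left(Y \right)} = Y^{2} + 2 Y$
$T{\left(M \right)} = -36$ ($T{\left(M \right)} = -12 + 4 \left(-6\right) = -12 - 24 = -36$)
$99 T{\left(m{\left(-4 \right)} \right)} = 99 \left(-36\right) = -3564$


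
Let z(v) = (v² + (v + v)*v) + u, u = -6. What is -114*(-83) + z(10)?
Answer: 9756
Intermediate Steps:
z(v) = -6 + 3*v² (z(v) = (v² + (v + v)*v) - 6 = (v² + (2*v)*v) - 6 = (v² + 2*v²) - 6 = 3*v² - 6 = -6 + 3*v²)
-114*(-83) + z(10) = -114*(-83) + (-6 + 3*10²) = 9462 + (-6 + 3*100) = 9462 + (-6 + 300) = 9462 + 294 = 9756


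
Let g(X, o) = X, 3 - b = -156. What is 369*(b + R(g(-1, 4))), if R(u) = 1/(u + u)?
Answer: 116973/2 ≈ 58487.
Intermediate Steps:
b = 159 (b = 3 - 1*(-156) = 3 + 156 = 159)
R(u) = 1/(2*u)
369*(b + R(g(-1, 4))) = 369*(159 + (½)/(-1)) = 369*(159 + (½)*(-1)) = 369*(159 - ½) = 369*(317/2) = 116973/2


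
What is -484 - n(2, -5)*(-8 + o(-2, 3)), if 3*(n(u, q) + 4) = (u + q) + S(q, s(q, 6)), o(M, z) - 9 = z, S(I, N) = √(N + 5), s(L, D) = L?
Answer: -464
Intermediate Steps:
S(I, N) = √(5 + N)
o(M, z) = 9 + z
n(u, q) = -4 + q/3 + u/3 + √(5 + q)/3 (n(u, q) = -4 + ((u + q) + √(5 + q))/3 = -4 + ((q + u) + √(5 + q))/3 = -4 + (q + u + √(5 + q))/3 = -4 + (q/3 + u/3 + √(5 + q)/3) = -4 + q/3 + u/3 + √(5 + q)/3)
-484 - n(2, -5)*(-8 + o(-2, 3)) = -484 - (-4 + (⅓)*(-5) + (⅓)*2 + √(5 - 5)/3)*(-8 + (9 + 3)) = -484 - (-4 - 5/3 + ⅔ + √0/3)*(-8 + 12) = -484 - (-4 - 5/3 + ⅔ + (⅓)*0)*4 = -484 - (-4 - 5/3 + ⅔ + 0)*4 = -484 - (-5)*4 = -484 - 1*(-20) = -484 + 20 = -464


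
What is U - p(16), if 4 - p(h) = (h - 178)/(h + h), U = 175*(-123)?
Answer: -344545/16 ≈ -21534.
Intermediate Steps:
U = -21525
p(h) = 4 - (-178 + h)/(2*h) (p(h) = 4 - (h - 178)/(h + h) = 4 - (-178 + h)/(2*h))
U - p(16) = -21525 - (7/2 + 89/16) = -21525 - 1*145/16 = -21525 - 145/16 = -344545/16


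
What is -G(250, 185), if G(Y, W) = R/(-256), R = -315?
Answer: -315/256 ≈ -1.2305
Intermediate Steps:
G(Y, W) = 315/256 (G(Y, W) = -315/(-256) = -315*(-1/256) = 315/256)
-G(250, 185) = -1*315/256 = -315/256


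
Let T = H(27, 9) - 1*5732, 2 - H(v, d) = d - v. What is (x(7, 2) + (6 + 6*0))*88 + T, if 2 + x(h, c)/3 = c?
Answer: -5184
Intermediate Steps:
H(v, d) = 2 + v - d (H(v, d) = 2 - (d - v) = 2 + (v - d) = 2 + v - d)
x(h, c) = -6 + 3*c
T = -5712 (T = (2 + 27 - 1*9) - 1*5732 = (2 + 27 - 9) - 5732 = 20 - 5732 = -5712)
(x(7, 2) + (6 + 6*0))*88 + T = ((-6 + 3*2) + (6 + 6*0))*88 - 5712 = ((-6 + 6) + (6 + 0))*88 - 5712 = (0 + 6)*88 - 5712 = 6*88 - 5712 = 528 - 5712 = -5184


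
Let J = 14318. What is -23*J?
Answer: -329314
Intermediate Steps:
-23*J = -23*14318 = -329314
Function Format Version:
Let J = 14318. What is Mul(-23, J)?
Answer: -329314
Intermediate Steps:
Mul(-23, J) = Mul(-23, 14318) = -329314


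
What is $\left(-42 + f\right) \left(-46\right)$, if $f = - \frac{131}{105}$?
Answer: $\frac{208886}{105} \approx 1989.4$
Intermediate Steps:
$f = - \frac{131}{105}$ ($f = \left(-131\right) \frac{1}{105} = - \frac{131}{105} \approx -1.2476$)
$\left(-42 + f\right) \left(-46\right) = \left(-42 - \frac{131}{105}\right) \left(-46\right) = \left(- \frac{4541}{105}\right) \left(-46\right) = \frac{208886}{105}$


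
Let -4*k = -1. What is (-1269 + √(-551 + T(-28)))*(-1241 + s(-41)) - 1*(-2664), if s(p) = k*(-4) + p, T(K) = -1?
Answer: 1630791 - 2566*I*√138 ≈ 1.6308e+6 - 30144.0*I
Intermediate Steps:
k = ¼ (k = -¼*(-1) = ¼ ≈ 0.25000)
s(p) = -1 + p (s(p) = (¼)*(-4) + p = -1 + p)
(-1269 + √(-551 + T(-28)))*(-1241 + s(-41)) - 1*(-2664) = (-1269 + √(-551 - 1))*(-1241 + (-1 - 41)) - 1*(-2664) = (-1269 + √(-552))*(-1241 - 42) + 2664 = (-1269 + 2*I*√138)*(-1283) + 2664 = (1628127 - 2566*I*√138) + 2664 = 1630791 - 2566*I*√138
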